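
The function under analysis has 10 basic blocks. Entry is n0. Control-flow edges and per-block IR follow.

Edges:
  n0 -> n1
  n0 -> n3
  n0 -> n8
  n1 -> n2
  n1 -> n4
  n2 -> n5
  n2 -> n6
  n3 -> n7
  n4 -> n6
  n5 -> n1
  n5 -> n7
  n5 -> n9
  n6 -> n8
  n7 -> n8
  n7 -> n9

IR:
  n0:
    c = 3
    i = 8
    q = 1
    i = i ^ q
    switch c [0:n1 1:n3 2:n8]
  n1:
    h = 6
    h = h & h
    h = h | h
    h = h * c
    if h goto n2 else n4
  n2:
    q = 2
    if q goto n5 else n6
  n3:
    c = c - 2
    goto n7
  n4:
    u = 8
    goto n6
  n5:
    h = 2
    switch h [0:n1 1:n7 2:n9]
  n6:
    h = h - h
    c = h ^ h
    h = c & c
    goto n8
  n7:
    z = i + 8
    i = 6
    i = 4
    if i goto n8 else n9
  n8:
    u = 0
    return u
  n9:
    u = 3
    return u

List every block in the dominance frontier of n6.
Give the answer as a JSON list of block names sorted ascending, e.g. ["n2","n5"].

idom tree: n1←n0 n2←n1 n3←n0 n4←n1 n5←n2 n6←n1 n7←n0 n8←n0 n9←n0
Dom∩ at merges:
  n1: preds {n0,n5}: {n0} ∩ {n0,n1,n2,n5} = {n0}; idom=n0
  n6: preds {n2,n4}: {n0,n1,n2} ∩ {n0,n1,n4} = {n0,n1}; idom=n1
  n7: preds {n3,n5}: {n0,n3} ∩ {n0,n1,n2,n5} = {n0}; idom=n0
  n8: preds {n0,n6,n7}: {n0} ∩ {n0,n1,n6} ∩ {n0,n7} = {n0}; idom=n0
  n9: preds {n5,n7}: {n0,n1,n2,n5} ∩ {n0,n7} = {n0}; idom=n0

DF walk-up:
  join n1 pred n0: · stop@n0
  join n1 pred n5: n5→n2→n1 stop@n0
  join n6 pred n2: n2 stop@n1
  join n6 pred n4: n4 stop@n1
  join n7 pred n3: n3 stop@n0
  join n7 pred n5: n5→n2→n1 stop@n0
  join n8 pred n0: · stop@n0
  join n8 pred n6: n6→n1 stop@n0
  join n8 pred n7: n7 stop@n0
  join n9 pred n5: n5→n2→n1 stop@n0
  join n9 pred n7: n7 stop@n0
  DF(n0)=∅
  DF(n1)={n1,n7,n8,n9}
  DF(n2)={n1,n6,n7,n9}
  DF(n3)={n7}
  DF(n4)={n6}
  DF(n5)={n1,n7,n9}
  DF(n6)={n8}
  DF(n7)={n8,n9}
  DF(n8)=∅
  DF(n9)=∅

DF(n6) = ["n8"]

Answer: ["n8"]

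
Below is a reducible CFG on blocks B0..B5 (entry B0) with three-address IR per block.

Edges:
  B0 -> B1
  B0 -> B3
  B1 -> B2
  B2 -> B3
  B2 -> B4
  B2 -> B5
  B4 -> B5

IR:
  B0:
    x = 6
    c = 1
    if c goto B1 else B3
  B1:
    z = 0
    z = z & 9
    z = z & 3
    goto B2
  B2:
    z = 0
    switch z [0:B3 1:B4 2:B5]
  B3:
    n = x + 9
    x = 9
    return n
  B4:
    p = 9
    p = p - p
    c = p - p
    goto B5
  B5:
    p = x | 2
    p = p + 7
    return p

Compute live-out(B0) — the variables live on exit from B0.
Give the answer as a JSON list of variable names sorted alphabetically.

Answer: ["x"]

Analysis:
Block summaries:
  B0: {c,x} / ∅
  B1: {z} / ∅
  B2: {z} / ∅
  B3: {n,x} / {x}
  B4: {c,p} / ∅
  B5: {p} / {x}

Liveness:
  B0: in=∅ out={x}
  B1: in={x} out={x}
  B2: in={x} out={x}
  B3: in={x} out=∅
  B4: in={x} out={x}
  B5: in={x} out=∅

live-out(B0) = ["x"]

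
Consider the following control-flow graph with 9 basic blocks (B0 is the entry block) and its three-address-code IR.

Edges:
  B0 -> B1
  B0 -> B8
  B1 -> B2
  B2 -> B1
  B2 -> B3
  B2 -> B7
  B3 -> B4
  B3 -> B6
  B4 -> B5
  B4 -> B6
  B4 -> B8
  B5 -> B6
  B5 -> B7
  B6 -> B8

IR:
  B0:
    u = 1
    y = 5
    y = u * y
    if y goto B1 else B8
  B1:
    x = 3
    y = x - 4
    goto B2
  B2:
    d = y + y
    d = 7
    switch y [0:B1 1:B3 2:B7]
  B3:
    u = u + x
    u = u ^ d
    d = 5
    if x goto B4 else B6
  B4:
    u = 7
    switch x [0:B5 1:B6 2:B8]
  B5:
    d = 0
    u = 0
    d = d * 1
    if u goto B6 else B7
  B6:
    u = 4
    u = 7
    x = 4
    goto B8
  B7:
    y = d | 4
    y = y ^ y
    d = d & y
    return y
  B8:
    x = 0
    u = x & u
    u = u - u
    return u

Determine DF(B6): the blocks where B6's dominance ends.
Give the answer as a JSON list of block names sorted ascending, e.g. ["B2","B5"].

Answer: ["B8"]

Analysis:
idom tree: B1←B0 B2←B1 B3←B2 B4←B3 B5←B4 B6←B3 B7←B2 B8←B0
Dom∩ at merges:
  B1: preds {B0,B2}: {B0} ∩ {B0,B1,B2} = {B0}; idom=B0
  B6: preds {B3,B4,B5}: {B0,B1,B2,B3} ∩ {B0,B1,B2,B3,B4} ∩ {B0,B1,B2,B3,B4,B5} = {B0,B1,B2,B3}; idom=B3
  B7: preds {B2,B5}: {B0,B1,B2} ∩ {B0,B1,B2,B3,B4,B5} = {B0,B1,B2}; idom=B2
  B8: preds {B0,B4,B6}: {B0} ∩ {B0,B1,B2,B3,B4} ∩ {B0,B1,B2,B3,B6} = {B0}; idom=B0

Frontier:
  join B1 pred B0: · stop@B0
  join B1 pred B2: B2→B1 stop@B0
  join B6 pred B3: · stop@B3
  join B6 pred B4: B4 stop@B3
  join B6 pred B5: B5→B4 stop@B3
  join B7 pred B2: · stop@B2
  join B7 pred B5: B5→B4→B3 stop@B2
  join B8 pred B0: · stop@B0
  join B8 pred B4: B4→B3→B2→B1 stop@B0
  join B8 pred B6: B6→B3→B2→B1 stop@B0
  B0: DF=∅
  B1: DF={B1,B8}
  B2: DF={B1,B8}
  B3: DF={B7,B8}
  B4: DF={B6,B7,B8}
  B5: DF={B6,B7}
  B6: DF={B8}
  B7: DF=∅
  B8: DF=∅

DF(B6) = ["B8"]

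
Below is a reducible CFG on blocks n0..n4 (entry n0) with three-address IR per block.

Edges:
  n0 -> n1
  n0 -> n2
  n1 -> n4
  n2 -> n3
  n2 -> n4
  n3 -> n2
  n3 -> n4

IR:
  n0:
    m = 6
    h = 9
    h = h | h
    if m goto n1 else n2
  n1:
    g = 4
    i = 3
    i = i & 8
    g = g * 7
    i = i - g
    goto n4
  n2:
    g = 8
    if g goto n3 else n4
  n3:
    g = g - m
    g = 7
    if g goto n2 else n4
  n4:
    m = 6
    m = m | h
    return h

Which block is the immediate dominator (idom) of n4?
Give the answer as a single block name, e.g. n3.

idom tree: n1←n0 n2←n0 n3←n2 n4←n0
Dom∩ at merges:
  n2: preds {n0,n3}: {n0} ∩ {n0,n2,n3} = {n0}; idom=n0
  n4: preds {n1,n2,n3}: {n0,n1} ∩ {n0,n2} ∩ {n0,n2,n3} = {n0}; idom=n0

idom(n4) = n0

Answer: n0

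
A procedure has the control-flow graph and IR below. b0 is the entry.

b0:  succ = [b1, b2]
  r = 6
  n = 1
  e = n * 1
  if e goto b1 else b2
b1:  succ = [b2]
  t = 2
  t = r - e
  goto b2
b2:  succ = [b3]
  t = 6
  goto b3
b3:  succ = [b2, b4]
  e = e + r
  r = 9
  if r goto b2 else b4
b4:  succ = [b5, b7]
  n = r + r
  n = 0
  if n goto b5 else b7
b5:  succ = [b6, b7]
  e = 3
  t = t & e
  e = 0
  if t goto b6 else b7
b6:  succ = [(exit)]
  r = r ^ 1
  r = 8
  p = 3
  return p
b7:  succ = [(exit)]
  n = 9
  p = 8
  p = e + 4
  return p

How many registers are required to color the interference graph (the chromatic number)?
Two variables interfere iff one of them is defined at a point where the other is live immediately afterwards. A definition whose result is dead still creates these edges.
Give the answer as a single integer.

Per-block:
  b0 def {e,n,r} use ∅
  b1 def {t} use {e,r}
  b2 def {t} use ∅
  b3 def {e,r} use {e,r}
  b4 def {n} use {r}
  b5 def {e,t} use {t}
  b6 def {p,r} use {r}
  b7 def {n,p} use {e}

Backward fixpoint:
  live b0: ∅→{e,r}
  live b1: {e,r}→{e,r}
  live b2: {e,r}→{e,r,t}
  live b3: {e,r,t}→{e,r,t}
  live b4: {e,r,t}→{e,r,t}
  live b5: {r,t}→{e,r}
  live b6: {r}→∅
  live b7: {e}→∅

Conflict graph:
  e — {n,p,r,t}
  n — {e,r,t}
  p — {e}
  r — {e,n,t}
  t — {e,n,r}

Chromatic number:
  {e,n,r,t} pairwise interfere (4-clique) ⇒ χ ≥ 4
  4-colouring: c0={e}  c1={n,p}  c2={r}  c3={t}
  χ = 4

Answer: 4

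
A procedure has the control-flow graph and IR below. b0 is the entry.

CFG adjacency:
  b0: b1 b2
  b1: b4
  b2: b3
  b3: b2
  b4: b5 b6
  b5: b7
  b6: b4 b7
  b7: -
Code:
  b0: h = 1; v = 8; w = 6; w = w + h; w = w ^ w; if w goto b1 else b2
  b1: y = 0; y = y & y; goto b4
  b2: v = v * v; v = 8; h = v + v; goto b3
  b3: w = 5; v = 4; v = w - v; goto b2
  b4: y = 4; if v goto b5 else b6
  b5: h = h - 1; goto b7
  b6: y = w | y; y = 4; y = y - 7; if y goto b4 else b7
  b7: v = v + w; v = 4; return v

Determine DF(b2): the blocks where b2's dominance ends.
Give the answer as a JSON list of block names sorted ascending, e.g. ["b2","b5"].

Answer: ["b2"]

Analysis:
idom tree: b1←b0 b2←b0 b3←b2 b4←b1 b5←b4 b6←b4 b7←b4
Join-block Dom:
  b2: preds {b0,b3}: {b0} ∩ {b0,b2,b3} = {b0}; idom=b0
  b4: preds {b1,b6}: {b0,b1} ∩ {b0,b1,b4,b6} = {b0,b1}; idom=b1
  b7: preds {b5,b6}: {b0,b1,b4,b5} ∩ {b0,b1,b4,b6} = {b0,b1,b4}; idom=b4

Frontier:
  b2←b0: walk · to b0
  b2←b3: walk b3→b2 to b0
  b4←b1: walk · to b1
  b4←b6: walk b6→b4 to b1
  b7←b5: walk b5 to b4
  b7←b6: walk b6 to b4
  b0: DF=∅
  b1: DF=∅
  b2: DF={b2}
  b3: DF={b2}
  b4: DF={b4}
  b5: DF={b7}
  b6: DF={b4,b7}
  b7: DF=∅

DF(b2) = ["b2"]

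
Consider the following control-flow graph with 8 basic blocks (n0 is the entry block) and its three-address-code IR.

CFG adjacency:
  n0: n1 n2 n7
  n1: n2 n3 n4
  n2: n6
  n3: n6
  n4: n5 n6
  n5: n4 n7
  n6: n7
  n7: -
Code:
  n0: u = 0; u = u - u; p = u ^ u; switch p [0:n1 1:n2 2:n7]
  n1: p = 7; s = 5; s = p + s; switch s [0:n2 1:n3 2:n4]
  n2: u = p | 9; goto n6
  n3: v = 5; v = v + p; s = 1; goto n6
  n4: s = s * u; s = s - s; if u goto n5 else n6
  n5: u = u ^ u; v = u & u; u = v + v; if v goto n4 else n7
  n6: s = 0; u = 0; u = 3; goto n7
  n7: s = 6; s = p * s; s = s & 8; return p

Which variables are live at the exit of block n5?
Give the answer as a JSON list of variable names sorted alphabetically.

Answer: ["p", "s", "u"]

Derivation:
Per-block:
  n0: def={p,u} ue=∅
  n1: def={p,s} ue=∅
  n2: def={u} ue={p}
  n3: def={s,v} ue={p}
  n4: def={s} ue={s,u}
  n5: def={u,v} ue={u}
  n6: def={s,u} ue=∅
  n7: def={s} ue={p}

Live sets:
  live n0: ∅→{p,u}
  live n1: {u}→{p,s,u}
  live n2: {p}→{p}
  live n3: {p}→{p}
  live n4: {p,s,u}→{p,s,u}
  live n5: {p,s,u}→{p,s,u}
  live n6: {p}→{p}
  live n7: {p}→∅

live-out(n5) = ["p", "s", "u"]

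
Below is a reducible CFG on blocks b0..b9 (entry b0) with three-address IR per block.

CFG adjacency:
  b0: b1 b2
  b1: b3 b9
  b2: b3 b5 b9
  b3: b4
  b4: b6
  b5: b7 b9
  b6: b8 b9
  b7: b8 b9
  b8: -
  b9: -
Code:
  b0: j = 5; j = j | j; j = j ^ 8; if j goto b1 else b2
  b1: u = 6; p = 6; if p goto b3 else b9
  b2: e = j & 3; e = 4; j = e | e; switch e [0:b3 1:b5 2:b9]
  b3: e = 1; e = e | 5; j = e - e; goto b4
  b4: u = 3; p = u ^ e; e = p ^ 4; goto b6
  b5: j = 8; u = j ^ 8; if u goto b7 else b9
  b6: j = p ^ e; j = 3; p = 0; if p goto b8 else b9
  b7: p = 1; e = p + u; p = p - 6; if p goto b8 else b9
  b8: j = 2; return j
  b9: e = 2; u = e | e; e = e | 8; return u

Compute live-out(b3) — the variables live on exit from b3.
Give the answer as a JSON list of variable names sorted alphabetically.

Block summaries:
  b0: def={j} ue=∅
  b1: def={p,u} ue=∅
  b2: def={e,j} ue={j}
  b3: def={e,j} ue=∅
  b4: def={e,p,u} ue={e}
  b5: def={j,u} ue=∅
  b6: def={j,p} ue={e,p}
  b7: def={e,p} ue={u}
  b8: def={j} ue=∅
  b9: def={e,u} ue=∅

Liveness:
  b0: in=∅ out={j}
  b1: in=∅ out=∅
  b2: in={j} out=∅
  b3: in=∅ out={e}
  b4: in={e} out={e,p}
  b5: in=∅ out={u}
  b6: in={e,p} out=∅
  b7: in={u} out=∅
  b8: in=∅ out=∅
  b9: in=∅ out=∅

live-out(b3) = ["e"]

Answer: ["e"]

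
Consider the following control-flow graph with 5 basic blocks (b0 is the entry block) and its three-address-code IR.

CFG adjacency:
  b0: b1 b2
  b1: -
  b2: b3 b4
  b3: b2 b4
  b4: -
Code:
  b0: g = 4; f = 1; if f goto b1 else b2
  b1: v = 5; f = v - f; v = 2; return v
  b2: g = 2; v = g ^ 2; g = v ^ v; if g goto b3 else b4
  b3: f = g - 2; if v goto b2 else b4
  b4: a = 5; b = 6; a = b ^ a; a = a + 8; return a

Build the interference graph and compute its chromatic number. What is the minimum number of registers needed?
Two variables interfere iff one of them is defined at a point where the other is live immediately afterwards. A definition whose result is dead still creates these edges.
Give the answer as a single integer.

Answer: 2

Analysis:
Per-block:
  b0 def {f,g} use ∅
  b1 def {f,v} use {f}
  b2 def {g,v} use ∅
  b3 def {f} use {g,v}
  b4 def {a,b} use ∅

Liveness:
  live b0: ∅→{f}
  live b1: {f}→∅
  live b2: ∅→{g,v}
  live b3: {g,v}→∅
  live b4: ∅→∅

Interfere edges:
  a: {b}
  b: {a}
  f: {v}
  g: {v}
  v: {f,g}

Chromatic number:
  clique {a,b} ⇒ need ≥ 2
  assign a→c0 b→c1 f→c1 g→c1 v→c0 — no edge inside a register ⇒ χ ≤ 2
  χ = 2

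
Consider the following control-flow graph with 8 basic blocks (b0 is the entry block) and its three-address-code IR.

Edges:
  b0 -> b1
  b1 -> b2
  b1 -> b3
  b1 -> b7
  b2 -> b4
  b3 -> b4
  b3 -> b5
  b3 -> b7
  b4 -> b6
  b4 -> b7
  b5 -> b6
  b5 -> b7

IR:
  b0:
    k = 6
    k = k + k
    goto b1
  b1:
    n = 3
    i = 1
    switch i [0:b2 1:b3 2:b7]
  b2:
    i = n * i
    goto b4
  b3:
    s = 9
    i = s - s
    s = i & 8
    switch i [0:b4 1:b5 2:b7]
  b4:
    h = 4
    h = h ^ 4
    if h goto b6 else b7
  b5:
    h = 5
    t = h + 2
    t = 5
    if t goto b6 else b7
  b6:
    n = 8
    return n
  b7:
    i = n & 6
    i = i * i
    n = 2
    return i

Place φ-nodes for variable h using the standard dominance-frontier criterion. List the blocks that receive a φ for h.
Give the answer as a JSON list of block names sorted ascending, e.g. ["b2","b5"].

idom tree: b1←b0 b2←b1 b3←b1 b4←b1 b5←b3 b6←b1 b7←b1
Dom at joins:
  b4: preds {b2,b3}: {b0,b1,b2} ∩ {b0,b1,b3} = {b0,b1}; idom=b1
  b6: preds {b4,b5}: {b0,b1,b4} ∩ {b0,b1,b3,b5} = {b0,b1}; idom=b1
  b7: preds {b1,b3,b4,b5}: {b0,b1} ∩ {b0,b1,b3} ∩ {b0,b1,b4} ∩ {b0,b1,b3,b5} = {b0,b1}; idom=b1

DF walk-up:
  join b4 pred b2: b2 stop@b1
  join b4 pred b3: b3 stop@b1
  join b6 pred b4: b4 stop@b1
  join b6 pred b5: b5→b3 stop@b1
  join b7 pred b1: · stop@b1
  join b7 pred b3: b3 stop@b1
  join b7 pred b4: b4 stop@b1
  join b7 pred b5: b5→b3 stop@b1
  b0: DF=∅
  b1: DF=∅
  b2: DF={b4}
  b3: DF={b4,b6,b7}
  b4: DF={b6,b7}
  b5: DF={b6,b7}
  b6: DF=∅
  b7: DF=∅

φ for h: defs {b4,b5}
  DF⁺ = {b6,b7}

Answer: ["b6", "b7"]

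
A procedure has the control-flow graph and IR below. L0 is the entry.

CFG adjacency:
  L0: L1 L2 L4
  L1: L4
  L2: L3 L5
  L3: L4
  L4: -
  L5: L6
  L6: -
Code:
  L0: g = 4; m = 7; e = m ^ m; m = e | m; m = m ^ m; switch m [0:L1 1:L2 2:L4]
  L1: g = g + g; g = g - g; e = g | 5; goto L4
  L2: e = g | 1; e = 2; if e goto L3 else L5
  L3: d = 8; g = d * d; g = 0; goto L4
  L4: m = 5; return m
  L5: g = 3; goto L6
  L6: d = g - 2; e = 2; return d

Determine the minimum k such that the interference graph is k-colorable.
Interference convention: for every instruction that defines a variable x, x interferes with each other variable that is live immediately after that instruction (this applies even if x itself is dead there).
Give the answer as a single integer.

Block summaries:
  L0 def {e,g,m} use ∅
  L1 def {e,g} use {g}
  L2 def {e} use {g}
  L3 def {d,g} use ∅
  L4 def {m} use ∅
  L5 def {g} use ∅
  L6 def {d,e} use {g}

Liveness:
  L0 li=∅ lo={g}
  L1 li={g} lo=∅
  L2 li={g} lo=∅
  L3 li=∅ lo=∅
  L4 li=∅ lo=∅
  L5 li=∅ lo={g}
  L6 li={g} lo=∅

Conflict graph:
  d: {e}
  e: {d,g,m}
  g: {e,m}
  m: {e,g}

Colouring:
  clique {e,g,m} ⇒ need ≥ 3
  3-colouring: r0={e}  r1={d,g}  r2={m}
  χ = 3

Answer: 3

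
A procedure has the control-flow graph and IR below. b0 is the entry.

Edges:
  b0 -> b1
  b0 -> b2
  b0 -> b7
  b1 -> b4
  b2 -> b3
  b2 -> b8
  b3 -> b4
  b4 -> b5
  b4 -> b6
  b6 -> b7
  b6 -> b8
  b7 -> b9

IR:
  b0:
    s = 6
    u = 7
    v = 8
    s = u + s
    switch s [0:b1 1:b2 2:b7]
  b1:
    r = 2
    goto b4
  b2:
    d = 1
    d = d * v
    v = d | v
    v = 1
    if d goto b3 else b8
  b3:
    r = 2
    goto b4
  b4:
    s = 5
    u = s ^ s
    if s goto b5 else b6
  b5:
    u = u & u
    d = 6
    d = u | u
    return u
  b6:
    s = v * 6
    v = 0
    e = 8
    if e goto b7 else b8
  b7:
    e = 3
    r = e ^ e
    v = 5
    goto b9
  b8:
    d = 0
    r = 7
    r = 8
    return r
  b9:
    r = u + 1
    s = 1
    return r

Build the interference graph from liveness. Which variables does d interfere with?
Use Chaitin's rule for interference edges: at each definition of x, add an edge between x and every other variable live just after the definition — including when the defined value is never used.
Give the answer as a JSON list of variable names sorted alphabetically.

Per-block:
  b0 def {s,u,v} use ∅
  b1 def {r} use ∅
  b2 def {d,v} use {v}
  b3 def {r} use ∅
  b4 def {s,u} use ∅
  b5 def {d,u} use {u}
  b6 def {e,s,v} use {v}
  b7 def {e,r,v} use ∅
  b8 def {d,r} use ∅
  b9 def {r,s} use {u}

Liveness:
  live b0: ∅→{u,v}
  live b1: {v}→{v}
  live b2: {v}→{v}
  live b3: {v}→{v}
  live b4: {v}→{u,v}
  live b5: {u}→∅
  live b6: {u,v}→{u}
  live b7: {u}→{u}
  live b8: ∅→∅
  live b9: {u}→∅

Interfere edges:
  d↔{u,v}
  e↔{u}
  r↔{s,u,v}
  s↔{r,u,v}
  u↔{d,e,r,s,v}
  v↔{d,r,s,u}

N(d) = ["u", "v"]

Answer: ["u", "v"]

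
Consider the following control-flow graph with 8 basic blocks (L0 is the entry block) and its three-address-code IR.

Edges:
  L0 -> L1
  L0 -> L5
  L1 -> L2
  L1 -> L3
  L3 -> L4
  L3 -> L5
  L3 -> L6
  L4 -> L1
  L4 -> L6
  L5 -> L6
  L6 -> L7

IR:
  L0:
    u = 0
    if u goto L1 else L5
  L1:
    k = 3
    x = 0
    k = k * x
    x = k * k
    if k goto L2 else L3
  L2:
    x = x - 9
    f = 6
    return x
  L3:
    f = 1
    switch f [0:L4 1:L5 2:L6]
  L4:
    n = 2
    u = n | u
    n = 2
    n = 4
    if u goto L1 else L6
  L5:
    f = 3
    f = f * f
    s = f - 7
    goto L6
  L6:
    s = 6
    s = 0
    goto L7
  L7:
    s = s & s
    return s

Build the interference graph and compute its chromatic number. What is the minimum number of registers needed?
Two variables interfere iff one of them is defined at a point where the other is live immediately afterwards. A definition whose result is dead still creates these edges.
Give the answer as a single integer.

Answer: 3

Derivation:
def/use:
  L0 def {u} use ∅
  L1 def {k,x} use ∅
  L2 def {f,x} use {x}
  L3 def {f} use ∅
  L4 def {n,u} use {u}
  L5 def {f,s} use ∅
  L6 def {s} use ∅
  L7 def {s} use {s}

Backward fixpoint:
  L0 li=∅ lo={u}
  L1 li={u} lo={u,x}
  L2 li={x} lo=∅
  L3 li={u} lo={u}
  L4 li={u} lo={u}
  L5 li=∅ lo=∅
  L6 li=∅ lo={s}
  L7 li={s} lo=∅

Interfere edges:
  f — {u,x}
  k — {u,x}
  n — {u}
  s — ∅
  u — {f,k,n,x}
  x — {f,k,u}

Registers:
  clique {f,u,x} ⇒ need ≥ 3
  assign f→r2 k→r2 n→r1 s→r0 u→r0 x→r1 — no edge inside a register ⇒ χ ≤ 3
  χ = 3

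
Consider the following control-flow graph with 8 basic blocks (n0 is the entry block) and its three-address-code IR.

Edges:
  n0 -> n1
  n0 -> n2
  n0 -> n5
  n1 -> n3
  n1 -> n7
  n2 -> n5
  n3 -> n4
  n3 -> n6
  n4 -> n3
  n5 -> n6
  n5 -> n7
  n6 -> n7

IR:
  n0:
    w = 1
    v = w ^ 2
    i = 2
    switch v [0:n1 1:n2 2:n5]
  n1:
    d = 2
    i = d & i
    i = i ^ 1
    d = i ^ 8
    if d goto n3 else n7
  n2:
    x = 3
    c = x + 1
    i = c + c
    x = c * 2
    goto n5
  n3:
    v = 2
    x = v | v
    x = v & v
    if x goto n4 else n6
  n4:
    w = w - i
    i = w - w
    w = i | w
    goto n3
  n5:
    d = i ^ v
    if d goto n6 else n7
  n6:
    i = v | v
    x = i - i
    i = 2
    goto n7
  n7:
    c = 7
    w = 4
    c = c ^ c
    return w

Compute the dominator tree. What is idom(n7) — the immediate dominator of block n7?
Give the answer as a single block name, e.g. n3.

idom tree: n1←n0 n2←n0 n3←n1 n4←n3 n5←n0 n6←n0 n7←n0
Join-block Dom:
  n3: preds {n1,n4}: {n0,n1} ∩ {n0,n1,n3,n4} = {n0,n1}; idom=n1
  n5: preds {n0,n2}: {n0} ∩ {n0,n2} = {n0}; idom=n0
  n6: preds {n3,n5}: {n0,n1,n3} ∩ {n0,n5} = {n0}; idom=n0
  n7: preds {n1,n5,n6}: {n0,n1} ∩ {n0,n5} ∩ {n0,n6} = {n0}; idom=n0

idom(n7) = n0

Answer: n0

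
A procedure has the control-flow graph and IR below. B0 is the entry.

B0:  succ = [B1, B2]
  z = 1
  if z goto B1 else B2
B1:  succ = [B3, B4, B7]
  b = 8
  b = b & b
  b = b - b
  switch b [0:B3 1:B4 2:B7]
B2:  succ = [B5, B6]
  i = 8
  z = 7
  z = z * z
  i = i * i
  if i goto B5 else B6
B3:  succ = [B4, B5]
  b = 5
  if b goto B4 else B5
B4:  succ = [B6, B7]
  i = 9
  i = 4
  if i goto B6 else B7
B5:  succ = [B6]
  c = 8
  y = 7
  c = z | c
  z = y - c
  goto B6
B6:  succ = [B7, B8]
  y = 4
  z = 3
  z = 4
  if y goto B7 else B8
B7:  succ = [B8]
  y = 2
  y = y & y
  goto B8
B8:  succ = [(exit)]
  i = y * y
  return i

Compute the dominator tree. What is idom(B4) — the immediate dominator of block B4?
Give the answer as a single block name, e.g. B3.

idom tree: B1←B0 B2←B0 B3←B1 B4←B1 B5←B0 B6←B0 B7←B0 B8←B0
Dom∩ at merges:
  B4: preds {B1,B3}: {B0,B1} ∩ {B0,B1,B3} = {B0,B1}; idom=B1
  B5: preds {B2,B3}: {B0,B2} ∩ {B0,B1,B3} = {B0}; idom=B0
  B6: preds {B2,B4,B5}: {B0,B2} ∩ {B0,B1,B4} ∩ {B0,B5} = {B0}; idom=B0
  B7: preds {B1,B4,B6}: {B0,B1} ∩ {B0,B1,B4} ∩ {B0,B6} = {B0}; idom=B0
  B8: preds {B6,B7}: {B0,B6} ∩ {B0,B7} = {B0}; idom=B0

idom(B4) = B1

Answer: B1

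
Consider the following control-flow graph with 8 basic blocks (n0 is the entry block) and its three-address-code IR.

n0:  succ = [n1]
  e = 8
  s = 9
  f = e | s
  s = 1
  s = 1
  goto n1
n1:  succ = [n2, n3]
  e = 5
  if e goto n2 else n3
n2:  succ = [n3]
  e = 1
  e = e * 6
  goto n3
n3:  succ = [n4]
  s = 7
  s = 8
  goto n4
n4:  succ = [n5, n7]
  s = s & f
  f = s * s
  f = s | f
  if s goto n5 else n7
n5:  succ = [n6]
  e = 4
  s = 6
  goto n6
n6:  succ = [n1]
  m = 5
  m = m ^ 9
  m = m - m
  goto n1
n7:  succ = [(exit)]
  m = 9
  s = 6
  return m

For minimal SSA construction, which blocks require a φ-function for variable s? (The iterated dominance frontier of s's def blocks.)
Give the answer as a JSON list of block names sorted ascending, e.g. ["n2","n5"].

Answer: ["n1"]

Derivation:
idom tree: n1←n0 n2←n1 n3←n1 n4←n3 n5←n4 n6←n5 n7←n4
Dom at joins:
  n1: preds {n0,n6}: {n0} ∩ {n0,n1,n3,n4,n5,n6} = {n0}; idom=n0
  n3: preds {n1,n2}: {n0,n1} ∩ {n0,n1,n2} = {n0,n1}; idom=n1

DF derivation:
  n1←n0: walk · to n0
  n1←n6: walk n6→n5→n4→n3→n1 to n0
  n3←n1: walk · to n1
  n3←n2: walk n2 to n1
  n0 → ∅
  n1 → {n1}
  n2 → {n3}
  n3 → {n1}
  n4 → {n1}
  n5 → {n1}
  n6 → {n1}
  n7 → ∅

φ for s: defs {n0,n3,n4,n5,n7}
  DF⁺ = {n1}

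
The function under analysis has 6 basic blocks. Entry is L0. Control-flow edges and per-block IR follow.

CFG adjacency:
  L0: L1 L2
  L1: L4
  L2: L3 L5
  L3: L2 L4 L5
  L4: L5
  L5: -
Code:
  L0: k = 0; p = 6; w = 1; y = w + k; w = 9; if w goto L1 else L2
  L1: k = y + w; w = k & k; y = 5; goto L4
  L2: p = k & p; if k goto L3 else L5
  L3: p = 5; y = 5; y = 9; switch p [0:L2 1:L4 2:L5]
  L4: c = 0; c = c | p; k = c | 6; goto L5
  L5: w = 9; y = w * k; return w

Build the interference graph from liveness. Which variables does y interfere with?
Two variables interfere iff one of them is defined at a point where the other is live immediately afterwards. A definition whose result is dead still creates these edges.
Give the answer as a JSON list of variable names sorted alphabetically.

Block summaries:
  L0: def={k,p,w,y} ue=∅
  L1: def={k,w,y} ue={w,y}
  L2: def={p} ue={k,p}
  L3: def={p,y} ue=∅
  L4: def={c,k} ue={p}
  L5: def={w,y} ue={k}

Live sets:
  L0: in=∅ out={k,p,w,y}
  L1: in={p,w,y} out={p}
  L2: in={k,p} out={k}
  L3: in={k} out={k,p}
  L4: in={p} out={k}
  L5: in={k} out=∅

Interfere edges:
  c↔{p}
  k↔{p,w,y}
  p↔{c,k,w,y}
  w↔{k,p,y}
  y↔{k,p,w}

N(y) = ["k", "p", "w"]

Answer: ["k", "p", "w"]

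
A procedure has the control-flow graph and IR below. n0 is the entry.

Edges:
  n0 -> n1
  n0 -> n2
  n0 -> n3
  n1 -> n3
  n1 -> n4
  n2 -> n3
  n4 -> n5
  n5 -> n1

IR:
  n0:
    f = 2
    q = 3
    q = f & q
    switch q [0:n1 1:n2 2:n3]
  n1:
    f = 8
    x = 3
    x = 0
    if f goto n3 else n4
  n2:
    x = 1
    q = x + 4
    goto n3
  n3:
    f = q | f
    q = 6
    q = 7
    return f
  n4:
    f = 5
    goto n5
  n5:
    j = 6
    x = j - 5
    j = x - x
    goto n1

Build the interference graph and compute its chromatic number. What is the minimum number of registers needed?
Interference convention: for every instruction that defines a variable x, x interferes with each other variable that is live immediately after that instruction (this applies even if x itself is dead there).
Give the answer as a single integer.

Answer: 3

Analysis:
Block summaries:
  n0: def={f,q} ue=∅
  n1: def={f,x} ue=∅
  n2: def={q,x} ue=∅
  n3: def={f,q} ue={f,q}
  n4: def={f} ue=∅
  n5: def={j,x} ue=∅

Liveness:
  n0 li=∅ lo={f,q}
  n1 li={q} lo={f,q}
  n2 li={f} lo={f,q}
  n3 li={f,q} lo=∅
  n4 li={q} lo={q}
  n5 li={q} lo={q}

Interfere edges:
  f: {q,x}
  j: {q}
  q: {f,j,x}
  x: {f,q}

Registers:
  clique {f,q,x} ⇒ need ≥ 3
  assign f→r1 j→r1 q→r0 x→r2 — no edge inside a register ⇒ χ ≤ 3
  χ = 3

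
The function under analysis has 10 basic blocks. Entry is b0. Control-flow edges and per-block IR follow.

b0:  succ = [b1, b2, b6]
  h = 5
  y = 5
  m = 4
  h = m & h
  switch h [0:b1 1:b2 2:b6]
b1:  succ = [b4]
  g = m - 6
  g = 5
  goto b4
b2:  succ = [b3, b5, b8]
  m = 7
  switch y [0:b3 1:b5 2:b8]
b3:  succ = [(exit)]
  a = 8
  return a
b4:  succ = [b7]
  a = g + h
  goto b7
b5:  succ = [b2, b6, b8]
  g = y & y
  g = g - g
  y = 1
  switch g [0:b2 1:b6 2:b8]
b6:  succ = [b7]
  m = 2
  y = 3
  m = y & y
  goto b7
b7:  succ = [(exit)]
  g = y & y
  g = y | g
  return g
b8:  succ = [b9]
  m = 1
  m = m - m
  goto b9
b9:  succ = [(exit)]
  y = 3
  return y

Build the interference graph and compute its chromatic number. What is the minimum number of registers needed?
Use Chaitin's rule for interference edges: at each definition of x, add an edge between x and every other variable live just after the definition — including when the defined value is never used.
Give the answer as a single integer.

Answer: 3

Analysis:
Block summaries:
  b0: {h,m,y} / ∅
  b1: {g} / {m}
  b2: {m} / {y}
  b3: {a} / ∅
  b4: {a} / {g,h}
  b5: {g,y} / {y}
  b6: {m,y} / ∅
  b7: {g} / {y}
  b8: {m} / ∅
  b9: {y} / ∅

Live sets:
  b0 li=∅ lo={h,m,y}
  b1 li={h,m,y} lo={g,h,y}
  b2 li={y} lo={y}
  b3 li=∅ lo=∅
  b4 li={g,h,y} lo={y}
  b5 li={y} lo={y}
  b6 li=∅ lo={y}
  b7 li={y} lo=∅
  b8 li=∅ lo=∅
  b9 li=∅ lo=∅

Interfere edges:
  a: {y}
  g: {h,y}
  h: {g,m,y}
  m: {h,y}
  y: {a,g,h,m}

Chromatic number:
  clique {g,h,y} ⇒ need ≥ 3
  assign a→r1 g→r2 h→r1 m→r2 y→r0 — no edge inside a register ⇒ χ ≤ 3
  χ = 3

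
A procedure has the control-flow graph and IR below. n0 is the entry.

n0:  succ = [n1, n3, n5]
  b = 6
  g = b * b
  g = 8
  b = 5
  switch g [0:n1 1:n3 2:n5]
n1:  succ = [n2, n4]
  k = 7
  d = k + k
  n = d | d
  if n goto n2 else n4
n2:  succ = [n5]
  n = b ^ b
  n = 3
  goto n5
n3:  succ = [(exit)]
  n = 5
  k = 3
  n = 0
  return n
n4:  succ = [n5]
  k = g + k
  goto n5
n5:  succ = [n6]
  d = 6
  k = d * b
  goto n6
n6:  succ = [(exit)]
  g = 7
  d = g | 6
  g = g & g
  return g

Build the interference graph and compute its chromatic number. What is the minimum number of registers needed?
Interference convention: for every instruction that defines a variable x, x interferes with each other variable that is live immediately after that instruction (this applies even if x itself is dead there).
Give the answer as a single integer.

Per-block:
  n0: def={b,g} ue=∅
  n1: def={d,k,n} ue=∅
  n2: def={n} ue={b}
  n3: def={k,n} ue=∅
  n4: def={k} ue={g,k}
  n5: def={d,k} ue={b}
  n6: def={d,g} ue=∅

Live sets:
  n0 li=∅ lo={b,g}
  n1 li={b,g} lo={b,g,k}
  n2 li={b} lo={b}
  n3 li=∅ lo=∅
  n4 li={b,g,k} lo={b}
  n5 li={b} lo=∅
  n6 li=∅ lo=∅

Conflict graph:
  b: {d,g,k,n}
  d: {b,g,k}
  g: {b,d,k,n}
  k: {b,d,g,n}
  n: {b,g,k}

Colouring:
  {b,d,g,k} pairwise interfere (4-clique) ⇒ χ ≥ 4
  4-colouring: R0={b}  R1={g}  R2={k}  R3={d,n}
  χ = 4

Answer: 4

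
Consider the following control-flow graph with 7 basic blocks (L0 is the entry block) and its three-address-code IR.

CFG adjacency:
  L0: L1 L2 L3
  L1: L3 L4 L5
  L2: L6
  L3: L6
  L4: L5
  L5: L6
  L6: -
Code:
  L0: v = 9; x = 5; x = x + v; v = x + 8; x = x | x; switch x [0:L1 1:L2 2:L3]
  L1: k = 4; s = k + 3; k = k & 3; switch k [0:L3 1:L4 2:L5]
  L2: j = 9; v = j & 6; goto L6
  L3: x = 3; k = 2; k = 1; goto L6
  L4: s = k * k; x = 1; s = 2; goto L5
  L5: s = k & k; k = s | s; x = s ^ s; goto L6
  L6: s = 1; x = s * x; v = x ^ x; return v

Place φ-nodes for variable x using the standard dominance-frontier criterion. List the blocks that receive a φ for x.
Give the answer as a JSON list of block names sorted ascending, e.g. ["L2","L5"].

idom tree: L1←L0 L2←L0 L3←L0 L4←L1 L5←L1 L6←L0
Dom at joins:
  L3: preds {L0,L1}: {L0} ∩ {L0,L1} = {L0}; idom=L0
  L5: preds {L1,L4}: {L0,L1} ∩ {L0,L1,L4} = {L0,L1}; idom=L1
  L6: preds {L2,L3,L5}: {L0,L2} ∩ {L0,L3} ∩ {L0,L1,L5} = {L0}; idom=L0

DF walk-up:
  join L3 pred L0: · stop@L0
  join L3 pred L1: L1 stop@L0
  join L5 pred L1: · stop@L1
  join L5 pred L4: L4 stop@L1
  join L6 pred L2: L2 stop@L0
  join L6 pred L3: L3 stop@L0
  join L6 pred L5: L5→L1 stop@L0
  L0 → ∅
  L1 → {L3,L6}
  L2 → {L6}
  L3 → {L6}
  L4 → {L5}
  L5 → {L6}
  L6 → ∅

φ for x: defs {L0,L3,L4,L5,L6}
  DF⁺ = {L5,L6}

Answer: ["L5", "L6"]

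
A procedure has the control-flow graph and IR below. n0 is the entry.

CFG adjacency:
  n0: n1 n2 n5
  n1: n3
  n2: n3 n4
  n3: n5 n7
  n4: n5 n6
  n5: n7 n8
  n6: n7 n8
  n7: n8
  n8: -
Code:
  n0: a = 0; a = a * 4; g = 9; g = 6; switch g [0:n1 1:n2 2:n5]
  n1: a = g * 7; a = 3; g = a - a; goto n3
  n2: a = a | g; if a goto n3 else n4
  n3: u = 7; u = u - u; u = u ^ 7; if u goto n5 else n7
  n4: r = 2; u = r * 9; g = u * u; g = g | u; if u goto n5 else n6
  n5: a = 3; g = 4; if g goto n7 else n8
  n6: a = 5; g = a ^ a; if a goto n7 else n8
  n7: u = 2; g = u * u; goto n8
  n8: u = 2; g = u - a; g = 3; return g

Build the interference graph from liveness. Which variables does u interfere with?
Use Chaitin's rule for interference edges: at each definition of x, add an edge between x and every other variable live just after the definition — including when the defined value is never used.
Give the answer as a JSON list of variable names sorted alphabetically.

Answer: ["a", "g"]

Working:
def/use:
  n0: {a,g} / ∅
  n1: {a,g} / {g}
  n2: {a} / {a,g}
  n3: {u} / ∅
  n4: {g,r,u} / ∅
  n5: {a,g} / ∅
  n6: {a,g} / ∅
  n7: {g,u} / ∅
  n8: {g,u} / {a}

Backward fixpoint:
  live n0: ∅→{a,g}
  live n1: {g}→{a}
  live n2: {a,g}→{a}
  live n3: {a}→{a}
  live n4: ∅→∅
  live n5: ∅→{a}
  live n6: ∅→{a}
  live n7: {a}→{a}
  live n8: {a}→∅

Interfere edges:
  a↔{g,u}
  g↔{a,u}
  r↔∅
  u↔{a,g}

N(u) = ["a", "g"]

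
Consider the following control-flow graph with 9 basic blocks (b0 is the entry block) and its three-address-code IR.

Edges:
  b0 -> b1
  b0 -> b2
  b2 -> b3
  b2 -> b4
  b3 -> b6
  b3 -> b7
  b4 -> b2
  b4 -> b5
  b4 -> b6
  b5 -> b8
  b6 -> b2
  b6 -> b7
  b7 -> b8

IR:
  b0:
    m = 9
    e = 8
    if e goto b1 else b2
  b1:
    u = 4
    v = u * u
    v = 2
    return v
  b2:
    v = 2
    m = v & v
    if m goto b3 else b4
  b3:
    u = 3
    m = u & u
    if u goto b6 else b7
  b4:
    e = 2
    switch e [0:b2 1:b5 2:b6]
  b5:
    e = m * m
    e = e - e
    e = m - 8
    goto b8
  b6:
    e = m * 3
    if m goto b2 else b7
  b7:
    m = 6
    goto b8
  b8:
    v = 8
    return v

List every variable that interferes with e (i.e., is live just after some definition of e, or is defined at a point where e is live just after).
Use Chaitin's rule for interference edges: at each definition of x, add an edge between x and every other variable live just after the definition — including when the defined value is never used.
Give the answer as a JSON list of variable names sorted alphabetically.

Block summaries:
  b0: def={e,m} ue=∅
  b1: def={u,v} ue=∅
  b2: def={m,v} ue=∅
  b3: def={m,u} ue=∅
  b4: def={e} ue=∅
  b5: def={e} ue={m}
  b6: def={e} ue={m}
  b7: def={m} ue=∅
  b8: def={v} ue=∅

Live sets:
  live b0: ∅→∅
  live b1: ∅→∅
  live b2: ∅→{m}
  live b3: ∅→{m}
  live b4: {m}→{m}
  live b5: {m}→∅
  live b6: {m}→∅
  live b7: ∅→∅
  live b8: ∅→∅

Interference:
  e: {m}
  m: {e,u}
  u: {m}
  v: ∅

N(e) = ["m"]

Answer: ["m"]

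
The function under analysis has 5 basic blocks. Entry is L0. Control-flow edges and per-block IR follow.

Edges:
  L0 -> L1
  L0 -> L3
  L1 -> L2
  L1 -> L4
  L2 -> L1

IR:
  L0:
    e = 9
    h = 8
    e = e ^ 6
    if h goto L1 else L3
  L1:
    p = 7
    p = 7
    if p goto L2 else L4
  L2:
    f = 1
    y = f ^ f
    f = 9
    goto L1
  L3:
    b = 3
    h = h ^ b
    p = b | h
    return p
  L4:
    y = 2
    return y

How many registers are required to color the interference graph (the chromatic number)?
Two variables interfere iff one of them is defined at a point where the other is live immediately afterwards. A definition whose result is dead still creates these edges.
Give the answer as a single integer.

Answer: 2

Working:
def/use:
  L0: {e,h} / ∅
  L1: {p} / ∅
  L2: {f,y} / ∅
  L3: {b,h,p} / {h}
  L4: {y} / ∅

Liveness:
  L0 li=∅ lo={h}
  L1 li=∅ lo=∅
  L2 li=∅ lo=∅
  L3 li={h} lo=∅
  L4 li=∅ lo=∅

Interfere edges:
  b↔{h}
  e↔{h}
  f↔∅
  h↔{b,e}
  p↔∅
  y↔∅

Registers:
  clique {b,h} ⇒ need ≥ 2
  2-colouring: R0={f,h,p,y}  R1={b,e}
  χ = 2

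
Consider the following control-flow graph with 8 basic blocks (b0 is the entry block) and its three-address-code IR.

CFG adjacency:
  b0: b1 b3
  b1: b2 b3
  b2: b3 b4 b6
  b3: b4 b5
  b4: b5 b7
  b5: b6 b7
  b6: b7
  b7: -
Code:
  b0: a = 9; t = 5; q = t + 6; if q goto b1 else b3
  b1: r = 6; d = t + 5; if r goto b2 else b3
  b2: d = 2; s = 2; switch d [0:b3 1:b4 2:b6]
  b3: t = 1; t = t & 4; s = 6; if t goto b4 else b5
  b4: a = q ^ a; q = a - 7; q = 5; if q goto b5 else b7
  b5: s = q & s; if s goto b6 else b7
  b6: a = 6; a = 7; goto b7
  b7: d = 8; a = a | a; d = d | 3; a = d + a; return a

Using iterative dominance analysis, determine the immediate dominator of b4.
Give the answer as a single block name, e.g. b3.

idom tree: b1←b0 b2←b1 b3←b0 b4←b0 b5←b0 b6←b0 b7←b0
Join-block Dom:
  b3: preds {b0,b1,b2}: {b0} ∩ {b0,b1} ∩ {b0,b1,b2} = {b0}; idom=b0
  b4: preds {b2,b3}: {b0,b1,b2} ∩ {b0,b3} = {b0}; idom=b0
  b5: preds {b3,b4}: {b0,b3} ∩ {b0,b4} = {b0}; idom=b0
  b6: preds {b2,b5}: {b0,b1,b2} ∩ {b0,b5} = {b0}; idom=b0
  b7: preds {b4,b5,b6}: {b0,b4} ∩ {b0,b5} ∩ {b0,b6} = {b0}; idom=b0

idom(b4) = b0

Answer: b0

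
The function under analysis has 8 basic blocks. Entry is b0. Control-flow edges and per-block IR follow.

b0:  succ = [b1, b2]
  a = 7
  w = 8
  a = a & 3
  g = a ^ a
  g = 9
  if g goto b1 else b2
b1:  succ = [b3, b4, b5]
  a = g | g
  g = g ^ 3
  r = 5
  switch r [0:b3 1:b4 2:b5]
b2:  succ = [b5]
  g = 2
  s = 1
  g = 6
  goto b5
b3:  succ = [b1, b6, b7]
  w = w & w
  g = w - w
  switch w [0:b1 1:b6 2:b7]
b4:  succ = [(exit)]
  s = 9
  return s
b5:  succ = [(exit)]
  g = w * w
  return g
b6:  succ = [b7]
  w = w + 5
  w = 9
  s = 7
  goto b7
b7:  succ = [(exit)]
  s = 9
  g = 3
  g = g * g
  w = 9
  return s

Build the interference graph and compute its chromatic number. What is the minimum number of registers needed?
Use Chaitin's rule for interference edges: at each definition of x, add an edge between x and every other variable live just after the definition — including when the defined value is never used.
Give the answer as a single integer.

def/use:
  b0: def={a,g,w} ue=∅
  b1: def={a,g,r} ue={g}
  b2: def={g,s} ue=∅
  b3: def={g,w} ue={w}
  b4: def={s} ue=∅
  b5: def={g} ue={w}
  b6: def={s,w} ue={w}
  b7: def={g,s,w} ue=∅

Live sets:
  live b0: ∅→{g,w}
  live b1: {g,w}→{w}
  live b2: {w}→{w}
  live b3: {w}→{g,w}
  live b4: ∅→∅
  live b5: {w}→∅
  live b6: {w}→∅
  live b7: ∅→∅

Interfere edges:
  a — {g,w}
  g — {a,s,w}
  r — {w}
  s — {g,w}
  w — {a,g,r,s}

Registers:
  clique {a,g,w} ⇒ need ≥ 3
  assign a→c2 g→c1 r→c1 s→c2 w→c0 — no edge inside a register ⇒ χ ≤ 3
  χ = 3

Answer: 3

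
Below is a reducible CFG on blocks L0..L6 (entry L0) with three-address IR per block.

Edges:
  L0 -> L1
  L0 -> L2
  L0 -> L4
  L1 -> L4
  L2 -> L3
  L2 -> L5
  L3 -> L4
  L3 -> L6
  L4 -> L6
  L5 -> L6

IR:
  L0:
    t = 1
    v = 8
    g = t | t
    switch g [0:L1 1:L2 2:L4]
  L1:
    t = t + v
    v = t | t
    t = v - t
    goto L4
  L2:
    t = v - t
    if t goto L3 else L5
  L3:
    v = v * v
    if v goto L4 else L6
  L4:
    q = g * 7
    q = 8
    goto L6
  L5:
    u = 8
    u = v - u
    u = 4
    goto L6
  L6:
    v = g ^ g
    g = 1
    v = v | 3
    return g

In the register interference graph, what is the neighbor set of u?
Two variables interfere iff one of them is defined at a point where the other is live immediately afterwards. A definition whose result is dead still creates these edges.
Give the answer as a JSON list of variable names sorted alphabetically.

Answer: ["g", "v"]

Analysis:
Block summaries:
  L0: {g,t,v} / ∅
  L1: {t,v} / {t,v}
  L2: {t} / {t,v}
  L3: {v} / {v}
  L4: {q} / {g}
  L5: {u} / {v}
  L6: {g,v} / {g}

Liveness:
  live L0: ∅→{g,t,v}
  live L1: {g,t,v}→{g}
  live L2: {g,t,v}→{g,v}
  live L3: {g,v}→{g}
  live L4: {g}→{g}
  live L5: {g,v}→{g}
  live L6: {g}→∅

Interference:
  g↔{q,t,u,v}
  q↔{g}
  t↔{g,v}
  u↔{g,v}
  v↔{g,t,u}

N(u) = ["g", "v"]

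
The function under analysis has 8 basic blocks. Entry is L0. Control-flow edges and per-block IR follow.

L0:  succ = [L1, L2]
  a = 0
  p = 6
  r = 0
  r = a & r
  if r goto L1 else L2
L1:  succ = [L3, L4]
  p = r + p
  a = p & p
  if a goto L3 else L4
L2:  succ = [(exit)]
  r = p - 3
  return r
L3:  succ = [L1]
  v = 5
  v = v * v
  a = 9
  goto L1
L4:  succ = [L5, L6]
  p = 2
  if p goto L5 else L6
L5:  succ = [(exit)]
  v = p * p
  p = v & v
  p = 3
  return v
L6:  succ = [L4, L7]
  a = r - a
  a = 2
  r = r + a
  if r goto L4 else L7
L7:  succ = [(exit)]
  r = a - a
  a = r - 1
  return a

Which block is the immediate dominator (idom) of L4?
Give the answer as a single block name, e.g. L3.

idom tree: L1←L0 L2←L0 L3←L1 L4←L1 L5←L4 L6←L4 L7←L6
Dom∩ at merges:
  L1: preds {L0,L3}: {L0} ∩ {L0,L1,L3} = {L0}; idom=L0
  L4: preds {L1,L6}: {L0,L1} ∩ {L0,L1,L4,L6} = {L0,L1}; idom=L1

idom(L4) = L1

Answer: L1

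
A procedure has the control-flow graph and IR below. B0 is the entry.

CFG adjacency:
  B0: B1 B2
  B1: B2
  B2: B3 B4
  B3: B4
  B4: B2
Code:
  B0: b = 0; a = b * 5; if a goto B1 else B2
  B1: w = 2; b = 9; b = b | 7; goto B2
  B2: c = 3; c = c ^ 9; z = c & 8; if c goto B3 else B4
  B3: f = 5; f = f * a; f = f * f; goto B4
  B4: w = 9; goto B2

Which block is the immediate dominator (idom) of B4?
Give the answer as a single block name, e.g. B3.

Answer: B2

Analysis:
idom tree: B1←B0 B2←B0 B3←B2 B4←B2
Dom at joins:
  B2: preds {B0,B1,B4}: {B0} ∩ {B0,B1} ∩ {B0,B2,B4} = {B0}; idom=B0
  B4: preds {B2,B3}: {B0,B2} ∩ {B0,B2,B3} = {B0,B2}; idom=B2

idom(B4) = B2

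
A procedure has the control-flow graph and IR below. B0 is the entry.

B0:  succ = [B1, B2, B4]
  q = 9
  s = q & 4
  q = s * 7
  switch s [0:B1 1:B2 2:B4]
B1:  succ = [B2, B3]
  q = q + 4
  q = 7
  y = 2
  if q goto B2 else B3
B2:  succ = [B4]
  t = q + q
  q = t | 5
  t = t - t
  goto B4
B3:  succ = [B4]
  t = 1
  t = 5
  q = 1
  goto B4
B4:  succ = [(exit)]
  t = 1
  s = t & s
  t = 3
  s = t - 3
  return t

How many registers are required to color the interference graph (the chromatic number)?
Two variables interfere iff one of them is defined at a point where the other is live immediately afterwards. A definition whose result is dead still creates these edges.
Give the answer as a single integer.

Answer: 3

Derivation:
Block summaries:
  B0: {q,s} / ∅
  B1: {q,y} / {q}
  B2: {q,t} / {q}
  B3: {q,t} / ∅
  B4: {s,t} / {s}

Backward fixpoint:
  live B0: ∅→{q,s}
  live B1: {q,s}→{q,s}
  live B2: {q,s}→{s}
  live B3: {s}→{s}
  live B4: {s}→∅

Interfere edges:
  q: {s,t,y}
  s: {q,t,y}
  t: {q,s}
  y: {q,s}

Registers:
  clique {q,s,t} ⇒ need ≥ 3
  3-colouring: R0={q}  R1={s}  R2={t,y}
  χ = 3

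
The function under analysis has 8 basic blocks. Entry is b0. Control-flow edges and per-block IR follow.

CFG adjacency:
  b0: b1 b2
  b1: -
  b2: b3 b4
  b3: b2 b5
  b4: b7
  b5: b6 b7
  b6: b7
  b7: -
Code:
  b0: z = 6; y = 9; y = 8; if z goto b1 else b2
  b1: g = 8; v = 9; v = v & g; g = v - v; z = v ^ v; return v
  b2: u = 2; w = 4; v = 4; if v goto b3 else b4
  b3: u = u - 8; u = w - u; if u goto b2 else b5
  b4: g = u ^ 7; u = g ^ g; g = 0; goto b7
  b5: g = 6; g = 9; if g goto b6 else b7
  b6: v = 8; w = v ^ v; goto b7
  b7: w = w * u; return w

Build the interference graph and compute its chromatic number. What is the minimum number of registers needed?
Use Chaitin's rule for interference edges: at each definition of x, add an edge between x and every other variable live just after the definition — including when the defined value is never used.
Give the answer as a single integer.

Answer: 4

Analysis:
def/use:
  b0: {y,z} / ∅
  b1: {g,v,z} / ∅
  b2: {u,v,w} / ∅
  b3: {u} / {u,w}
  b4: {g,u} / {u}
  b5: {g} / ∅
  b6: {v,w} / ∅
  b7: {w} / {u,w}

Liveness:
  live b0: ∅→∅
  live b1: ∅→∅
  live b2: ∅→{u,w}
  live b3: {u,w}→{u,w}
  live b4: {u,w}→{u,w}
  live b5: {u,w}→{u,w}
  live b6: {u}→{u,w}
  live b7: {u,w}→∅

Conflict graph:
  g — {u,v,w}
  u — {g,v,w}
  v — {g,u,w,z}
  w — {g,u,v}
  y — {z}
  z — {v,y}

Chromatic number:
  clique {g,u,v,w} ⇒ need ≥ 4
  4-colouring: c0={v,y}  c1={g,z}  c2={u}  c3={w}
  χ = 4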